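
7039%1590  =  679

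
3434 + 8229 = 11663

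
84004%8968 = 3292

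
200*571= 114200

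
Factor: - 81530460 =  - 2^2*3^2*5^1*11^1*41177^1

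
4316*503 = 2170948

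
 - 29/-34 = 29/34  =  0.85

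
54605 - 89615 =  - 35010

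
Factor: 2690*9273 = 24944370 = 2^1*3^1*5^1*11^1*269^1 * 281^1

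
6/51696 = 1/8616 = 0.00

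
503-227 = 276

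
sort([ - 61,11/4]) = [ - 61, 11/4]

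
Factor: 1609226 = 2^1*804613^1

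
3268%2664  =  604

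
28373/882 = 32+149/882=32.17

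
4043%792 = 83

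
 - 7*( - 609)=4263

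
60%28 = 4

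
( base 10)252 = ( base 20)CC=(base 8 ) 374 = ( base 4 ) 3330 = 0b11111100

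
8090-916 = 7174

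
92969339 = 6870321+86099018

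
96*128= 12288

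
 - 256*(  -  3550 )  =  908800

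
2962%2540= 422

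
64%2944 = 64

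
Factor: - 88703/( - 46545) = 829/435= 3^( -1 ) * 5^( - 1)*29^( - 1)*829^1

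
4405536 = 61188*72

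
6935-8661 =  - 1726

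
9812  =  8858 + 954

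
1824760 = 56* 32585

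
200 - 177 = 23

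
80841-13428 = 67413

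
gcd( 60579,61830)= 9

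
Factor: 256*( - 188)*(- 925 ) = 2^10*5^2*  37^1 *47^1 =44518400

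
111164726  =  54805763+56358963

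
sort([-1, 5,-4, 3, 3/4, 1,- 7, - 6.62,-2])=[ - 7,  -  6.62,- 4, - 2,  -  1,3/4,1,  3,5 ] 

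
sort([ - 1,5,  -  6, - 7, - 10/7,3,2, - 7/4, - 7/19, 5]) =[- 7, - 6, - 7/4,  -  10/7, - 1,- 7/19, 2, 3,5, 5 ] 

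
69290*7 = 485030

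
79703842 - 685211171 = -605507329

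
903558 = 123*7346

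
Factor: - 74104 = - 2^3*59^1*157^1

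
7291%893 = 147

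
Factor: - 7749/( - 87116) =2^(-2)*3^3*7^1*29^(-1)*41^1*751^( - 1 ) 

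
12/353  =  12/353 = 0.03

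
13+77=90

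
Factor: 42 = 2^1*3^1*7^1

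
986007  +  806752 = 1792759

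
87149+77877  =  165026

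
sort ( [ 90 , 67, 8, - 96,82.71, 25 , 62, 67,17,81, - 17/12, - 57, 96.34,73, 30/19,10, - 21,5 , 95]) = [ - 96,-57, - 21 , - 17/12 , 30/19,5,8,  10,17 , 25,  62,67,  67,  73,  81, 82.71,90,95, 96.34]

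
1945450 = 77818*25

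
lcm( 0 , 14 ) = 0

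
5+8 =13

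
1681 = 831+850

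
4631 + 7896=12527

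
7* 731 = 5117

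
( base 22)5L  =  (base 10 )131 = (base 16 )83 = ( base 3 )11212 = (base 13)A1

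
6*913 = 5478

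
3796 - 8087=  -  4291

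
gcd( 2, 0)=2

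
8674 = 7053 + 1621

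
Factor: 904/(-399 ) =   -  2^3* 3^( - 1)*7^( - 1 )*19^(- 1) * 113^1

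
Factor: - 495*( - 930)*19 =2^1*3^3 * 5^2*11^1*19^1*31^1= 8746650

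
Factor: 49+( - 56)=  - 7 =- 7^1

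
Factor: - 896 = -2^7 * 7^1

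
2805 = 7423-4618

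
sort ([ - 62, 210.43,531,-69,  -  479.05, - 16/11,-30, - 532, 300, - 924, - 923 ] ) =[ - 924, -923,-532, - 479.05, - 69,-62, - 30 ,  -  16/11, 210.43, 300, 531]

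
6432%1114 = 862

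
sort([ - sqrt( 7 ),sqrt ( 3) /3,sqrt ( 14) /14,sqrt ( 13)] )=[  -  sqrt(7 ), sqrt(14)/14, sqrt(3 ) /3,sqrt( 13) ] 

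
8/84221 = 8/84221=0.00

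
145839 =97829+48010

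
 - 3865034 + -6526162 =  - 10391196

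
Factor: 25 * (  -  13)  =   - 5^2*13^1= -325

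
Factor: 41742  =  2^1*3^3 * 773^1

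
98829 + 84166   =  182995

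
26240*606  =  15901440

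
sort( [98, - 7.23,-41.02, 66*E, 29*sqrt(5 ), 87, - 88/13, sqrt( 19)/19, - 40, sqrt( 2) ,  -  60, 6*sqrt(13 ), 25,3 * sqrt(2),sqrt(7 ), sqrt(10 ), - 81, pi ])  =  [-81,  -  60,-41.02,  -  40, - 7.23, - 88/13 , sqrt(19)/19, sqrt (2),sqrt(7), pi, sqrt (10), 3*sqrt(2), 6*sqrt(13 ), 25,29*sqrt(5 ) , 87, 98, 66 * E] 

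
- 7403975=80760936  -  88164911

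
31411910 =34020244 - 2608334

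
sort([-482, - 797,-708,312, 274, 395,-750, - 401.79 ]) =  [-797, -750 , - 708,  -  482, - 401.79, 274, 312, 395]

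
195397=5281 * 37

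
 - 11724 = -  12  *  977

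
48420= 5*9684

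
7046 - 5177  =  1869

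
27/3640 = 27/3640 = 0.01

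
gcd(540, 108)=108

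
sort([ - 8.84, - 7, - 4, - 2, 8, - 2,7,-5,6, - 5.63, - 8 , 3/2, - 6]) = [  -  8.84 ,-8,  -  7,  -  6, - 5.63 ,  -  5, - 4, - 2, - 2,3/2,6,  7, 8] 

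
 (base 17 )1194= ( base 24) 977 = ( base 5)132414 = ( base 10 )5359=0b1010011101111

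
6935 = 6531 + 404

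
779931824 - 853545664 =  - 73613840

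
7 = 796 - 789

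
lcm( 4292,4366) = 253228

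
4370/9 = 4370/9 = 485.56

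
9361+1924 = 11285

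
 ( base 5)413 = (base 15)73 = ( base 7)213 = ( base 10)108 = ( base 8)154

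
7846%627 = 322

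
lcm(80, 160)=160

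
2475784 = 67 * 36952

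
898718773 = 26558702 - -872160071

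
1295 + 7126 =8421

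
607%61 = 58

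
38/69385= 38/69385 = 0.00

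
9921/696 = 14 + 59/232= 14.25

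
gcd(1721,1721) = 1721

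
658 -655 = 3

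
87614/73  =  1200 + 14/73 = 1200.19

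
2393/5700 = 2393/5700=0.42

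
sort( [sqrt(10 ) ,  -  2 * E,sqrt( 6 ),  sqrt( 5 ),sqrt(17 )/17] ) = [ -2*E , sqrt( 17 ) /17,sqrt( 5), sqrt(6),sqrt (10)] 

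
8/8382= 4/4191 = 0.00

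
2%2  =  0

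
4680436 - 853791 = 3826645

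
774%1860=774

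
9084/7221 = 1 + 621/2407  =  1.26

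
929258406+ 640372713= 1569631119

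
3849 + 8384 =12233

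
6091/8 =6091/8 = 761.38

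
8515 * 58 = 493870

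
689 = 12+677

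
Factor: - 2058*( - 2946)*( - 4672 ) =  - 28325719296 =- 2^8 * 3^2*7^3 * 73^1*491^1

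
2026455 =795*2549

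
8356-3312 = 5044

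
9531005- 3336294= 6194711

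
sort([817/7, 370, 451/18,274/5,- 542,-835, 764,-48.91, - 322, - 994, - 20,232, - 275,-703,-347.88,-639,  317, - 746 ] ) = [ - 994 , - 835, - 746,-703,-639, - 542, -347.88, - 322 ,  -  275,-48.91, - 20, 451/18, 274/5, 817/7 , 232,  317,370  ,  764 ] 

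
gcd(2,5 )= 1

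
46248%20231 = 5786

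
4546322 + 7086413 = 11632735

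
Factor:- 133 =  - 7^1*19^1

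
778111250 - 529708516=248402734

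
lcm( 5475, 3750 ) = 273750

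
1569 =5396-3827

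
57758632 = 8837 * 6536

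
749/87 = 8 + 53/87 = 8.61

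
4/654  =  2/327=0.01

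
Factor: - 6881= -7^1*983^1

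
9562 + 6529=16091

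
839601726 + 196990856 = 1036592582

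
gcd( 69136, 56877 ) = 1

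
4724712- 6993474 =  - 2268762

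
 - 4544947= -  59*77033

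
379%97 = 88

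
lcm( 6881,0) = 0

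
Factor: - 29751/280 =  - 2^( - 3 )*3^1*5^( - 1)*7^( - 1) * 47^1 *211^1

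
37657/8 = 37657/8= 4707.12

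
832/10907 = 64/839 = 0.08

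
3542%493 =91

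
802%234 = 100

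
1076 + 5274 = 6350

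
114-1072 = -958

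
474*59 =27966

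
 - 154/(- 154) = 1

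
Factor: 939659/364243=7^1*11^ (-1 )*241^1*557^1 * 33113^( -1 ) 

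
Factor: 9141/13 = 3^1*11^1 * 13^( - 1)*277^1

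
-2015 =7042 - 9057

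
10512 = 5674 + 4838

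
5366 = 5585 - 219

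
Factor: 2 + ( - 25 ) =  - 23 = - 23^1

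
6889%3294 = 301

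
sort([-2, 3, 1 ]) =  [-2 , 1, 3 ] 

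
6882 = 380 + 6502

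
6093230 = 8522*715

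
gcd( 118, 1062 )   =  118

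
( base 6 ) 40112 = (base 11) 3a23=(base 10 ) 5228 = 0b1010001101100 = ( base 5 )131403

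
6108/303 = 20+16/101 =20.16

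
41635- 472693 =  - 431058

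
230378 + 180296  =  410674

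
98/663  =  98/663 = 0.15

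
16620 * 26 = 432120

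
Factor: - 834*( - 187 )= 2^1*3^1*11^1*17^1*139^1 =155958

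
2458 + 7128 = 9586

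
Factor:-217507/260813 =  - 7^(-1)*19^(- 1)*37^( - 1)*53^( - 1)*199^1*1093^1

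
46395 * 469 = 21759255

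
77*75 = 5775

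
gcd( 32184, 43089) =3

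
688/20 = 172/5 =34.40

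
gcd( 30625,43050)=175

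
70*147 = 10290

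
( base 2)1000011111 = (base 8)1037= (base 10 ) 543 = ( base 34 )fx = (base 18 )1c3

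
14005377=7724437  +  6280940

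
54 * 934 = 50436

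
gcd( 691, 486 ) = 1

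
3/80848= 3/80848= 0.00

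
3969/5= 3969/5 = 793.80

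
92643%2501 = 106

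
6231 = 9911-3680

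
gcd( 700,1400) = 700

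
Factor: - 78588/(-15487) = 2^2 * 3^2* 17^( - 1)*37^1 * 59^1*911^( - 1) 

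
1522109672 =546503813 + 975605859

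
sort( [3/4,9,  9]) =[3/4, 9, 9 ]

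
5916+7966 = 13882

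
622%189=55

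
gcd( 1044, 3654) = 522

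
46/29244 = 23/14622 = 0.00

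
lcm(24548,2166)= 73644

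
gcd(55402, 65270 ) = 2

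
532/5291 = 532/5291= 0.10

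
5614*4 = 22456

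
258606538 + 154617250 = 413223788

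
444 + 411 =855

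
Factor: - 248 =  - 2^3*31^1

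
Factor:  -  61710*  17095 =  - 1054932450 =- 2^1*3^1*5^2*11^2 *13^1*17^1*263^1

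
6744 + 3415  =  10159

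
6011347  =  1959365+4051982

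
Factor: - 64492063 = -64492063^1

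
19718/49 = 402 +20/49  =  402.41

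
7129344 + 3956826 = 11086170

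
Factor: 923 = 13^1*71^1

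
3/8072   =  3/8072 = 0.00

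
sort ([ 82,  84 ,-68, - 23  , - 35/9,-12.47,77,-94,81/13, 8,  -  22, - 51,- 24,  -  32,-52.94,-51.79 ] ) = [ - 94,  -  68, - 52.94, - 51.79,- 51, - 32, - 24,-23,-22, - 12.47, - 35/9,81/13, 8,77,82,84 ] 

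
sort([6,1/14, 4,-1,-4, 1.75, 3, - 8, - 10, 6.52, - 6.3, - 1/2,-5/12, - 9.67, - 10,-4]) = [  -  10, - 10, -9.67,-8,-6.3, - 4, -4, - 1, - 1/2, - 5/12, 1/14, 1.75,3, 4, 6 , 6.52]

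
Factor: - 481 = -13^1 *37^1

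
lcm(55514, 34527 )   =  2831214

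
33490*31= 1038190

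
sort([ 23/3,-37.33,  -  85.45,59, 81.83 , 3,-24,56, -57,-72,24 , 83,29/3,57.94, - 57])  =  [ - 85.45,-72 ,-57 , - 57, - 37.33, - 24, 3,  23/3,29/3,24, 56,  57.94,59,81.83,  83]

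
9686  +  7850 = 17536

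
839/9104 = 839/9104 = 0.09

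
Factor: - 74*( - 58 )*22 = 94424 = 2^3 * 11^1 * 29^1*37^1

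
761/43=17+30/43  =  17.70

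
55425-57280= - 1855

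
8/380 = 2/95 = 0.02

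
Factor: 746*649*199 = 2^1*11^1*59^1*199^1*373^1 = 96346646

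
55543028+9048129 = 64591157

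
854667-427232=427435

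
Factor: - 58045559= -11^1*13^1*29^1*13997^1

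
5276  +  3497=8773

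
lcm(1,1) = 1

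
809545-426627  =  382918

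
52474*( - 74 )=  - 3883076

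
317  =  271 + 46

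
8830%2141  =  266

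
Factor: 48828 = 2^2* 3^1*13^1 *313^1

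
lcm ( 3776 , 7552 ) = 7552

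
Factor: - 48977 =-17^1 *43^1 * 67^1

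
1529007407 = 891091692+637915715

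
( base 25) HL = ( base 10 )446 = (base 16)1be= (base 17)194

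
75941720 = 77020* 986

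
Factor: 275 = 5^2* 11^1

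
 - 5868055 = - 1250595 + -4617460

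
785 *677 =531445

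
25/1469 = 25/1469 = 0.02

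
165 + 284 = 449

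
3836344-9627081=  -5790737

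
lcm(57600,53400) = 5126400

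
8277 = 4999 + 3278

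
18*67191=1209438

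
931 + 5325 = 6256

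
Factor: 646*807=2^1*3^1*17^1*19^1*269^1 = 521322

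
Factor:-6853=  - 7^1*11^1*89^1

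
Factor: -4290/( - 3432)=5/4= 2^( - 2)*5^1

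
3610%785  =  470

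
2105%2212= 2105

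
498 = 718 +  - 220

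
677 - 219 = 458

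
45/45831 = 15/15277 = 0.00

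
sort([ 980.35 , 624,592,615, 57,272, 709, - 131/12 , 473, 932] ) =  [ -131/12, 57,272,473, 592,615,  624,709,932,980.35]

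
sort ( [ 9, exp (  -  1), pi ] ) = [ exp ( - 1), pi, 9]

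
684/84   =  57/7 = 8.14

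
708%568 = 140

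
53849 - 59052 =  - 5203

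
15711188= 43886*358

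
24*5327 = 127848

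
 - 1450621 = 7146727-8597348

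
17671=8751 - -8920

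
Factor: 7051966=2^1*61^1 *57803^1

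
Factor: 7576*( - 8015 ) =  - 2^3 * 5^1  *  7^1*229^1*947^1=- 60721640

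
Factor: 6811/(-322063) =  - 7/331 =- 7^1*331^(-1) 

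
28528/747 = 28528/747 = 38.19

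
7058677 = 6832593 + 226084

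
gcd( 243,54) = 27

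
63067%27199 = 8669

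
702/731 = 702/731 = 0.96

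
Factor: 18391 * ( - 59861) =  - 1100903651 = -31^1*53^1*347^1*1931^1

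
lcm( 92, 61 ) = 5612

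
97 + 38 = 135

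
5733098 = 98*58501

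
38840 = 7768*5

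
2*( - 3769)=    - 7538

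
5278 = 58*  91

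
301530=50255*6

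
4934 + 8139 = 13073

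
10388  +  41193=51581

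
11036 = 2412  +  8624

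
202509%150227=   52282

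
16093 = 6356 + 9737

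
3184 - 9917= - 6733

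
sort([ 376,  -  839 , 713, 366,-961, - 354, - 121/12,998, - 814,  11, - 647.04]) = [ - 961,-839, - 814,-647.04,  -  354,-121/12  ,  11,366, 376,  713, 998 ] 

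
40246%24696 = 15550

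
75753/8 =75753/8= 9469.12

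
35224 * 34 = 1197616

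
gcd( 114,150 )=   6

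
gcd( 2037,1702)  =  1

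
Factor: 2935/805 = 7^(-1 )* 23^( - 1 ) * 587^1=587/161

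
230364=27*8532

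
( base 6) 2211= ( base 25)KB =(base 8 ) 777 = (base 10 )511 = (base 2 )111111111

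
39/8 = 4 +7/8 = 4.88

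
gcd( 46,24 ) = 2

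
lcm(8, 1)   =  8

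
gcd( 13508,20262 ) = 6754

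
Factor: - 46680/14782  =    -  2^2 * 3^1*5^1*19^( - 1) = -60/19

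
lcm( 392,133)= 7448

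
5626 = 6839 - 1213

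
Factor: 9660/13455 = 28/39 = 2^2*3^(-1 )* 7^1*13^( - 1) 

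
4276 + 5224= 9500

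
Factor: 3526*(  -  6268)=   -  2^3*41^1*43^1*1567^1 = - 22100968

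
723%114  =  39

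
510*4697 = 2395470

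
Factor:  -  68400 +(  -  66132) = - 2^2*3^2*37^1*101^1 = - 134532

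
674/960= 337/480 = 0.70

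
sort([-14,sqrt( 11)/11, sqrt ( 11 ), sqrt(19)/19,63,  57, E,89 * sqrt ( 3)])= [-14, sqrt( 19) /19,  sqrt( 11 )/11, E, sqrt ( 11), 57,63, 89 * sqrt( 3)]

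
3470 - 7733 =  - 4263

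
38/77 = 38/77 = 0.49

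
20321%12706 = 7615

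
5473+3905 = 9378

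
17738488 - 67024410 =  -49285922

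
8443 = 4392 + 4051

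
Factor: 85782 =2^1*3^1*17^1*29^2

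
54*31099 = 1679346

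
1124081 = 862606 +261475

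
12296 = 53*232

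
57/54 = 1  +  1/18 = 1.06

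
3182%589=237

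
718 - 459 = 259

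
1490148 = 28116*53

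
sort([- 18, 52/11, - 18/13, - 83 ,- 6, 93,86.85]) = [  -  83, - 18,-6,-18/13,52/11,  86.85, 93 ]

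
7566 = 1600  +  5966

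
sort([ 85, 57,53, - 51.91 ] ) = [ - 51.91,53,57,85] 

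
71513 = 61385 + 10128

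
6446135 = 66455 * 97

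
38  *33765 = 1283070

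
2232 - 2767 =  -535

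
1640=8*205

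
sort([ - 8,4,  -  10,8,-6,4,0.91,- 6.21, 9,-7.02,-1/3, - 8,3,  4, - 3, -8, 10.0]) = [ -10,  -  8, - 8, - 8,-7.02,- 6.21, -6 , - 3,  -  1/3,0.91, 3,4, 4,4,8,9,10.0] 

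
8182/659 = 8182/659 =12.42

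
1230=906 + 324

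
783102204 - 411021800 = 372080404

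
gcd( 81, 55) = 1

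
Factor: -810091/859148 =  - 2^ (- 2 )*214787^ ( - 1) * 810091^1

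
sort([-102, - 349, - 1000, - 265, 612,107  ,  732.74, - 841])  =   [  -  1000,  -  841,- 349,-265,-102,107 , 612,732.74]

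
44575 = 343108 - 298533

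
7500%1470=150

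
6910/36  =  3455/18 = 191.94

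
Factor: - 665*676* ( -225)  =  2^2*3^2*5^3*7^1*13^2*19^1=101146500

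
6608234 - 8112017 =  - 1503783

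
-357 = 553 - 910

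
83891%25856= 6323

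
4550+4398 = 8948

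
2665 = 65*41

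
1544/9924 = 386/2481  =  0.16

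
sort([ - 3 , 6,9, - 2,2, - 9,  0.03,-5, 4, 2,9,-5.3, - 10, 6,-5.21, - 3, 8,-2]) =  [ - 10, - 9 , - 5.3, - 5.21,  -  5,-3, - 3, - 2, - 2,0.03,2, 2, 4,6,6, 8,9,9] 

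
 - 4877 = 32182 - 37059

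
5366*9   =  48294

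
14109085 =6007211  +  8101874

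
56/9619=56/9619 =0.01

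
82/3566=41/1783 = 0.02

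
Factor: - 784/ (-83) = 2^4 * 7^2*83^( - 1 )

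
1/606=1/606 = 0.00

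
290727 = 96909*3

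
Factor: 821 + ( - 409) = 412  =  2^2*103^1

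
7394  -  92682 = -85288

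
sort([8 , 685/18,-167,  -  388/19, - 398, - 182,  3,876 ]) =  [ - 398,-182 , - 167, - 388/19, 3, 8, 685/18, 876]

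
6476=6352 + 124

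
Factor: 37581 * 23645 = 888602745 = 3^1*5^1*4729^1*12527^1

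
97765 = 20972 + 76793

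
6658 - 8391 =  - 1733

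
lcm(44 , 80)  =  880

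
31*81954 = 2540574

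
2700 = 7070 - 4370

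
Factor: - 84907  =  -197^1 * 431^1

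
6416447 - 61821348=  - 55404901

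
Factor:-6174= - 2^1*3^2*7^3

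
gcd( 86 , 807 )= 1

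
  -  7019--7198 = 179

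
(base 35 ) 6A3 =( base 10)7703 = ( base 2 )1111000010111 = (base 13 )3677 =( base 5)221303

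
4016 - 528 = 3488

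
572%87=50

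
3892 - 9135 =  -5243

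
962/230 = 481/115 = 4.18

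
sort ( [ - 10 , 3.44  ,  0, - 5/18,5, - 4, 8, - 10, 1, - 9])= [-10, - 10,  -  9 , - 4, - 5/18,0,1, 3.44, 5,8]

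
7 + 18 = 25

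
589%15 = 4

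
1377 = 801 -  - 576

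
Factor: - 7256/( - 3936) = 907/492  =  2^(-2 )*3^( -1)* 41^(-1)*907^1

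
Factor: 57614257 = 107^1 * 467^1*1153^1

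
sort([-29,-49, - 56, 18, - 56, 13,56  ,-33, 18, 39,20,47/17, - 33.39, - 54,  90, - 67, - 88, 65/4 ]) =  [ - 88, - 67, - 56,-56,-54, - 49,-33.39, - 33, - 29, 47/17, 13, 65/4, 18,  18,20, 39, 56, 90]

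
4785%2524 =2261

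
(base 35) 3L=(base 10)126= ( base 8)176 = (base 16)7E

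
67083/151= 67083/151 = 444.26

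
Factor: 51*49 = 2499 = 3^1 * 7^2  *17^1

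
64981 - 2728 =62253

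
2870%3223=2870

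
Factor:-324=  - 2^2 * 3^4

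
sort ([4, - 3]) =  [ - 3,4]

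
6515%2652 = 1211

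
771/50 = 771/50 = 15.42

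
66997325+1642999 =68640324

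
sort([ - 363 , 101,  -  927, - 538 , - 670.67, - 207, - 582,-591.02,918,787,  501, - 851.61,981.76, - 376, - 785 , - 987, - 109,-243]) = [ - 987, - 927,  -  851.61, - 785, - 670.67, - 591.02, - 582, -538, - 376, - 363  , - 243, - 207, - 109,101,501,787,  918,981.76] 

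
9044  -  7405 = 1639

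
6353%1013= 275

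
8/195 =8/195 = 0.04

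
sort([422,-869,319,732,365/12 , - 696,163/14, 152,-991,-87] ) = [-991,-869,  -  696, - 87,163/14, 365/12,152,319, 422, 732]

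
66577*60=3994620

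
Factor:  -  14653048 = -2^3*17^1*163^1*661^1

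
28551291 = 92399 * 309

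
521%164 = 29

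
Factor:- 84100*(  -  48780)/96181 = 2^4*3^2*5^3*29^2*271^1*96181^( - 1)=4102398000/96181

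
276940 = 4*69235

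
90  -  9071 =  - 8981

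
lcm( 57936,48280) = 289680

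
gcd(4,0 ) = 4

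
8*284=2272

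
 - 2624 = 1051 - 3675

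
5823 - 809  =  5014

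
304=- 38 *(  -  8) 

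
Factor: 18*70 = 1260 = 2^2*3^2*5^1*7^1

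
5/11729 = 5/11729 = 0.00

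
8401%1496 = 921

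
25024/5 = 25024/5 = 5004.80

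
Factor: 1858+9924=2^1*43^1*137^1 = 11782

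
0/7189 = 0 = 0.00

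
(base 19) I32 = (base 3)22222212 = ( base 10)6557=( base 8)14635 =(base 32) 6CT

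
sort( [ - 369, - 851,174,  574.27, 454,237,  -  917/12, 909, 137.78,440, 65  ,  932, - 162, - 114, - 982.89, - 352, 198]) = [ - 982.89 , - 851 , - 369,- 352 , - 162 , - 114, - 917/12, 65,137.78,  174,  198, 237,  440,  454, 574.27,  909, 932 ]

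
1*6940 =6940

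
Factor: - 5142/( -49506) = 857/8251 = 37^(-1 )*223^( - 1 )*857^1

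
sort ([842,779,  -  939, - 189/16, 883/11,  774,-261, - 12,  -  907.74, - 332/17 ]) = [-939,-907.74, - 261, - 332/17, -12,  -  189/16,883/11,774, 779, 842 ]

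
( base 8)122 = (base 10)82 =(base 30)2m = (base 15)57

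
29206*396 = 11565576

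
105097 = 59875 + 45222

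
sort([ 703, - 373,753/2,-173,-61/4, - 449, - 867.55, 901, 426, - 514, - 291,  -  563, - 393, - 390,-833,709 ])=[ - 867.55, - 833, - 563,-514, - 449, - 393 ,-390,-373, - 291, - 173, - 61/4, 753/2, 426 , 703,709, 901]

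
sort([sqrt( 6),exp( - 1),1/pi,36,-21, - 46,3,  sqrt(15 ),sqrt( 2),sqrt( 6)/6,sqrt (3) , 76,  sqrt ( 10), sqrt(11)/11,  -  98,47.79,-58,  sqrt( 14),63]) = [ - 98, - 58,-46, - 21, sqrt( 11)/11,1/pi,exp( - 1 ),sqrt( 6)/6,  sqrt( 2),sqrt(3), sqrt(6),3, sqrt (10),sqrt ( 14) , sqrt ( 15),36  ,  47.79,63,76 ]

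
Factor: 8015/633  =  3^( - 1 )*5^1*7^1*211^( - 1 )*229^1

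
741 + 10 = 751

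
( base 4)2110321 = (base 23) I07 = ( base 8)22471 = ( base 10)9529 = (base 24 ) GD1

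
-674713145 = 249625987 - 924339132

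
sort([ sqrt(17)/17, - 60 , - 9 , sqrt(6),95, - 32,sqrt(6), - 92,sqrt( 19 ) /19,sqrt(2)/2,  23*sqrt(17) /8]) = [ - 92, - 60, - 32, - 9,sqrt (19 ) /19,sqrt( 17) /17 , sqrt( 2) /2,sqrt(6),sqrt(6 ), 23 * sqrt (17 )/8, 95 ] 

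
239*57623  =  13771897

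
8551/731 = 503/43 = 11.70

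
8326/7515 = 8326/7515=   1.11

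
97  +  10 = 107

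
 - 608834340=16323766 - 625158106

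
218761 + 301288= 520049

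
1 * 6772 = 6772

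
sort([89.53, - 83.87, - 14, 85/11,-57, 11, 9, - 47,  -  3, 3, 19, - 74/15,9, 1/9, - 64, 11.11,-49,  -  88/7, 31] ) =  [-83.87,-64, - 57 , - 49, - 47,-14, - 88/7, - 74/15, - 3, 1/9, 3, 85/11, 9,9, 11 , 11.11,19,31, 89.53 ] 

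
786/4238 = 393/2119 = 0.19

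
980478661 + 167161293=1147639954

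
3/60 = 1/20 = 0.05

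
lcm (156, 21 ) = 1092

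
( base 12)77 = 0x5b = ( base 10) 91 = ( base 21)47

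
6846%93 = 57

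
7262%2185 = 707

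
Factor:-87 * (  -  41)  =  3567 = 3^1*29^1*41^1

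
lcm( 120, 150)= 600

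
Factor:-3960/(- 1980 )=2= 2^1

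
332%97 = 41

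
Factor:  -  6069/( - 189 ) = 289/9 = 3^( - 2 )*17^2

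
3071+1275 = 4346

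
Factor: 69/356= 2^( - 2 )*3^1*23^1*89^(-1)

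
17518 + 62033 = 79551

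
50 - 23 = 27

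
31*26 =806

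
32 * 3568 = 114176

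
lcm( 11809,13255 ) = 649495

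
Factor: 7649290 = 2^1*5^1*11^1*69539^1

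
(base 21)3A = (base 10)73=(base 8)111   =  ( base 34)25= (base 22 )37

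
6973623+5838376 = 12811999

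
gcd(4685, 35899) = 1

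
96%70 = 26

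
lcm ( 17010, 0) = 0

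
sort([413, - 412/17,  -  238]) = [ - 238, - 412/17,413] 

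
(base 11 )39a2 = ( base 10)5194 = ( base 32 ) 52A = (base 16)144a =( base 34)4gq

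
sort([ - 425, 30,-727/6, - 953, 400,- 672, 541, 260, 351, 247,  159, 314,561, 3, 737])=[ - 953,-672,- 425 , - 727/6, 3, 30,159, 247,260, 314, 351, 400,541, 561, 737 ] 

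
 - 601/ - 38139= 601/38139 = 0.02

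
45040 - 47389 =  - 2349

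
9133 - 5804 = 3329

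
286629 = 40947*7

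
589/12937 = 589/12937 = 0.05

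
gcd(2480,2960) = 80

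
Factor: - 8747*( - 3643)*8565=3^1*  5^1*571^1*3643^1*8747^1 = 272926474365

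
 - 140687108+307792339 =167105231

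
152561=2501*61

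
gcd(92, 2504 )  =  4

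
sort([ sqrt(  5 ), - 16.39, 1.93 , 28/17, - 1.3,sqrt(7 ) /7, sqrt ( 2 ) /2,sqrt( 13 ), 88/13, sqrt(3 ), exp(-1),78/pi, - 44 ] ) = [ - 44, - 16.39, - 1.3 , exp( - 1 ), sqrt( 7)/7,sqrt( 2 )/2,28/17,sqrt (3 ),1.93,sqrt ( 5),sqrt( 13 ),88/13, 78/pi ]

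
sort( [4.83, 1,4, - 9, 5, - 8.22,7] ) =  [ - 9, - 8.22 , 1,4, 4.83,5, 7]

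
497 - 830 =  - 333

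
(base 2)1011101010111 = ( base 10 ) 5975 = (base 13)2948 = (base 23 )b6i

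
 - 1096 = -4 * 274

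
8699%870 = 869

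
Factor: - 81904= - 2^4*5119^1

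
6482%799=90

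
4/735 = 4/735 = 0.01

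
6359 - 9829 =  - 3470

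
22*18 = 396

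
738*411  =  303318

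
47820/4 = 11955 = 11955.00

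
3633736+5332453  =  8966189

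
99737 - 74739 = 24998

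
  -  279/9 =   -  31 = - 31.00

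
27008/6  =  13504/3 = 4501.33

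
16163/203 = 79 + 18/29 = 79.62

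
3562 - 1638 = 1924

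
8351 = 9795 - 1444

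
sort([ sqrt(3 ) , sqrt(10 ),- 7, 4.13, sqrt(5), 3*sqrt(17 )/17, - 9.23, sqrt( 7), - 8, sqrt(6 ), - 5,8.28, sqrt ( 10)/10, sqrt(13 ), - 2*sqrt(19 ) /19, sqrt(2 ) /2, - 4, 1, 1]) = [ - 9.23 , - 8, - 7,- 5, - 4, - 2*sqrt(19 ) /19, sqrt( 10 ) /10,sqrt( 2 )/2, 3 * sqrt(17) /17, 1 , 1, sqrt(3), sqrt( 5 ),sqrt(6 ) , sqrt(7 ), sqrt(10), sqrt(13 ),4.13, 8.28 ] 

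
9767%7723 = 2044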